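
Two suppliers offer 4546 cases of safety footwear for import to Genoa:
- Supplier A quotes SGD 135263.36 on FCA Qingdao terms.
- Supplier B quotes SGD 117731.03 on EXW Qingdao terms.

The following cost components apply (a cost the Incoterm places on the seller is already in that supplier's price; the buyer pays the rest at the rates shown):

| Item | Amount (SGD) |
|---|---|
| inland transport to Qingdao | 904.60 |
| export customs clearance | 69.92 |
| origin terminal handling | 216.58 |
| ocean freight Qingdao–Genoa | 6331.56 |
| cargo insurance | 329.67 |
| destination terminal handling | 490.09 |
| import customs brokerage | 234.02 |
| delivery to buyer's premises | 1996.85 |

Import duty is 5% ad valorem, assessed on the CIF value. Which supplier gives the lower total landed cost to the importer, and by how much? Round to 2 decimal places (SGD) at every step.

Supplier A (FCA):
CIF value = FCA price + origin terminal + freight + insurance = 135263.36 + 216.58 + 6331.56 + 329.67 = 142141.17
Import duty = 142141.17 × 5% = 7107.06
Buyer bears (A): 216.58 + 6331.56 + 329.67 + 490.09 + 234.02 + 1996.85 = 9598.77
Landed cost (A) = invoice 135263.36 + 9598.77 + duty 7107.06 = 151969.19
Supplier B (EXW):
CIF value = EXW price + inland to port + export clearance + origin terminal + freight + insurance = 117731.03 + 904.60 + 69.92 + 216.58 + 6331.56 + 329.67 = 125583.36
Import duty = 125583.36 × 5% = 6279.17
Buyer bears (B): 904.60 + 69.92 + 216.58 + 6331.56 + 329.67 + 490.09 + 234.02 + 1996.85 = 10573.29
Landed cost (B) = invoice 117731.03 + 10573.29 + duty 6279.17 = 134583.49
Difference = |151969.19 − 134583.49| = 17385.70

Supplier B is cheaper by SGD 17385.70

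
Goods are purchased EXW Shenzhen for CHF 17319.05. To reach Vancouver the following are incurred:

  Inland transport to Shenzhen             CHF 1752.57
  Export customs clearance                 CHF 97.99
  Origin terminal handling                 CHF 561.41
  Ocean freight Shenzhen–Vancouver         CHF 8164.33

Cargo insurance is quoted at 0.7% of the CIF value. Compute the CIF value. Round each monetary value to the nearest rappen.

Let C be the CIF value. C = EXW price + pre-shipment costs + freight + 0.7% × C
C − 0.7% × C = 17319.05 + 1752.57 + 97.99 + 561.41 + 8164.33
0.993 × C = 27895.35
C = 27895.35 / 0.993 = 28091.99
Insurance premium = 0.7% × 28091.99 = 196.64

CIF value: CHF 28091.99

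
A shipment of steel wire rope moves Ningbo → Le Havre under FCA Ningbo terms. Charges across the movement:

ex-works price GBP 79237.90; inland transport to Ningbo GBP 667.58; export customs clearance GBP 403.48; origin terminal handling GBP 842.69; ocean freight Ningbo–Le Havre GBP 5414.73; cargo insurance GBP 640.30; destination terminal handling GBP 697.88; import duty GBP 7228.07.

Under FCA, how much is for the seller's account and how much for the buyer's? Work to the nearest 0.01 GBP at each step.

Seller: GBP 80308.96; buyer: GBP 14823.67

FCA: the seller delivers export-cleared goods to the carrier; the buyer bears costs from that point.
Seller's account: goods 79237.90 + inland to port 667.58 + export clearance 403.48 = 80308.96
Buyer's account: origin terminal 842.69 + freight 5414.73 + insurance 640.30 + destination terminal 697.88 + duty 7228.07 = 14823.67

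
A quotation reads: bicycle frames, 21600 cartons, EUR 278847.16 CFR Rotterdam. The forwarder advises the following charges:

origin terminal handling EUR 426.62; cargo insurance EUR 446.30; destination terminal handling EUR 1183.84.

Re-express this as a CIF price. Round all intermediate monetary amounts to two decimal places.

Not relevant to the conversion: origin terminal — on the seller under both CFR and CIF; already in the CFR price and stays in the CIF price. destination terminal — on the buyer under both terms; not part of either seller's price.
From CFR to CIF, the seller additionally bears: insurance.
CIF price = 278847.16 + 446.30 = 279293.46

CIF price: EUR 279293.46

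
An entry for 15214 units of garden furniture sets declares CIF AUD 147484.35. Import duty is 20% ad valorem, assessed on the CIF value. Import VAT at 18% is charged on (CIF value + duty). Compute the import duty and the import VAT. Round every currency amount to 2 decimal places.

Import duty: AUD 29496.87; import VAT: AUD 31856.62

Import duty = 147484.35 × 20% = 29496.87
VAT base = CIF + duty = 147484.35 + 29496.87 = 176981.22
Import VAT = 176981.22 × 18% = 31856.62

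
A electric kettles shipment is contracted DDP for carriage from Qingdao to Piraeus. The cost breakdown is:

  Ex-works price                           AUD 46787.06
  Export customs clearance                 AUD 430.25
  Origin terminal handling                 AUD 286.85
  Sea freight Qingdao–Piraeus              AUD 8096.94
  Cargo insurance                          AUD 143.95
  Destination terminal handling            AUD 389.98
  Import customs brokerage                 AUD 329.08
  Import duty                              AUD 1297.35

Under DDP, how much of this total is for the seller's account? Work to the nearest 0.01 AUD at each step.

DDP: the seller bears all costs including import duty.
Seller's account: goods 46787.06 + export clearance 430.25 + origin terminal 286.85 + freight 8096.94 + insurance 143.95 + destination terminal 389.98 + brokerage 329.08 + duty 1297.35 = 57761.46
Buyer's account: 0.00

Seller's account: AUD 57761.46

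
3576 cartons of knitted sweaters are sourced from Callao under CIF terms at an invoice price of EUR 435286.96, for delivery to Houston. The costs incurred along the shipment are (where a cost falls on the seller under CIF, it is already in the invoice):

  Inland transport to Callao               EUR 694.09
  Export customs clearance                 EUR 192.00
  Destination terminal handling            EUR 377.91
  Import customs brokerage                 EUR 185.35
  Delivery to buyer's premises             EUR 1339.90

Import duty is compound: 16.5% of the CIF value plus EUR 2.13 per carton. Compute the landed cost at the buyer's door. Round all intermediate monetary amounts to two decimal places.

CIF: the seller pays costs through ocean freight and marine insurance to the destination port.
Already in the invoice (seller's account under CIF): inland to port, export clearance — exclude.
The CIF price already equals the CIF value: 435286.96
Ad valorem component: 435286.96 × 16.5% = 71822.35
Specific component: 3576 × 2.13 = 7616.88
Import duty = 71822.35 + 7616.88 = 79439.23
Buyer bears: destination terminal 377.91 + brokerage 185.35 + delivery 1339.90 + duty 79439.23 = 81342.39
Landed cost = invoice 435286.96 + 81342.39 = 516629.35

Total landed cost: EUR 516629.35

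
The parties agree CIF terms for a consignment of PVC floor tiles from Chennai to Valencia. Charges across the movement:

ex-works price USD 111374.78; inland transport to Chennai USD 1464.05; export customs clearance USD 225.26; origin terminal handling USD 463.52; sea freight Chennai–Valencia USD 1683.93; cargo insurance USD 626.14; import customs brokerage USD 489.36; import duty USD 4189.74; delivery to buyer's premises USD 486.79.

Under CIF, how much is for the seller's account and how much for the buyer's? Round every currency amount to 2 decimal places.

CIF: the seller pays costs through ocean freight and marine insurance to the destination port.
Seller's account: goods 111374.78 + inland to port 1464.05 + export clearance 225.26 + origin terminal 463.52 + freight 1683.93 + insurance 626.14 = 115837.68
Buyer's account: brokerage 489.36 + duty 4189.74 + delivery 486.79 = 5165.89

Seller: USD 115837.68; buyer: USD 5165.89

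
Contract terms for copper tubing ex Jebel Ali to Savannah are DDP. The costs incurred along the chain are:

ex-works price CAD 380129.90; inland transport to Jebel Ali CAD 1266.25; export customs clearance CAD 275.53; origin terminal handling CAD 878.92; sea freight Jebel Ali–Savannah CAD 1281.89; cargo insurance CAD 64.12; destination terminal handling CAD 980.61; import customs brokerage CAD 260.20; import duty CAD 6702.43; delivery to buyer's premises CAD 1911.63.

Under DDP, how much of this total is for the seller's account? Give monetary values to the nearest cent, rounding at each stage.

DDP: the seller bears all costs including import duty.
Seller's account: goods 380129.90 + inland to port 1266.25 + export clearance 275.53 + origin terminal 878.92 + freight 1281.89 + insurance 64.12 + destination terminal 980.61 + brokerage 260.20 + duty 6702.43 + delivery 1911.63 = 393751.48
Buyer's account: 0.00

Seller's account: CAD 393751.48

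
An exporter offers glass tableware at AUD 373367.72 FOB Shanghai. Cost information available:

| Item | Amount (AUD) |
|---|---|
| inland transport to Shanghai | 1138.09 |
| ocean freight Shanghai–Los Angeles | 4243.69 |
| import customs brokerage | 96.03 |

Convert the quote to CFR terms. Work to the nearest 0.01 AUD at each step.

Not relevant to the conversion: inland to port — on the seller under both FOB and CFR; already in the FOB price and stays in the CFR price. brokerage — on the buyer under both terms; not part of either seller's price.
From FOB to CFR, the seller additionally bears: freight.
CFR price = 373367.72 + 4243.69 = 377611.41

CFR price: AUD 377611.41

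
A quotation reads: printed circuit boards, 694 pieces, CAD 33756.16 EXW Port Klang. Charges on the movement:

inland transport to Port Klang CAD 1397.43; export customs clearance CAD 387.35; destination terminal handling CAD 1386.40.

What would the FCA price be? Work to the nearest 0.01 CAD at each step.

Not relevant to the conversion: destination terminal — on the buyer under both terms; not part of either seller's price.
From EXW to FCA, the seller additionally bears: inland to port, export clearance.
FCA price = 33756.16 + 1397.43 + 387.35 = 35540.94

FCA price: CAD 35540.94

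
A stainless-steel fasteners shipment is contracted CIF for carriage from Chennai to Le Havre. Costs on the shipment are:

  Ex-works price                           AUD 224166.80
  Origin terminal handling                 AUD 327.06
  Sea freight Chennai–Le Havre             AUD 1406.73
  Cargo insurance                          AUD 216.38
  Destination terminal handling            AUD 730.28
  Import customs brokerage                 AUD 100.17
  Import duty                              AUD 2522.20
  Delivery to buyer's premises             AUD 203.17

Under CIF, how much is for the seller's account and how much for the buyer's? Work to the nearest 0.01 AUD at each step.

CIF: the seller pays costs through ocean freight and marine insurance to the destination port.
Seller's account: goods 224166.80 + origin terminal 327.06 + freight 1406.73 + insurance 216.38 = 226116.97
Buyer's account: destination terminal 730.28 + brokerage 100.17 + duty 2522.20 + delivery 203.17 = 3555.82

Seller: AUD 226116.97; buyer: AUD 3555.82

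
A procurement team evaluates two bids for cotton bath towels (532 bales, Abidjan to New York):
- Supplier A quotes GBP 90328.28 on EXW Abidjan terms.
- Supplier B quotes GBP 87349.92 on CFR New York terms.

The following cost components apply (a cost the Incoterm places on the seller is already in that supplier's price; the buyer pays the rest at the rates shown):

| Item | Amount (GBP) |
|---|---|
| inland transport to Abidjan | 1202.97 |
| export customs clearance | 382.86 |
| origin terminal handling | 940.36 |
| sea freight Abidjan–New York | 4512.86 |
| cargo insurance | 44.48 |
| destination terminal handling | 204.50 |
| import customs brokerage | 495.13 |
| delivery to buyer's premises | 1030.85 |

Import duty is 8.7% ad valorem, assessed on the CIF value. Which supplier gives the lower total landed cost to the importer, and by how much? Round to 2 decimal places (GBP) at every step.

Supplier A (EXW):
CIF value = EXW price + inland to port + export clearance + origin terminal + freight + insurance = 90328.28 + 1202.97 + 382.86 + 940.36 + 4512.86 + 44.48 = 97411.81
Import duty = 97411.81 × 8.7% = 8474.83
Buyer bears (A): 1202.97 + 382.86 + 940.36 + 4512.86 + 44.48 + 204.50 + 495.13 + 1030.85 = 8814.01
Landed cost (A) = invoice 90328.28 + 8814.01 + duty 8474.83 = 107617.12
Supplier B (CFR):
CIF value = CFR price + insurance = 87349.92 + 44.48 = 87394.40
Import duty = 87394.40 × 8.7% = 7603.31
Buyer bears (B): 44.48 + 204.50 + 495.13 + 1030.85 = 1774.96
Landed cost (B) = invoice 87349.92 + 1774.96 + duty 7603.31 = 96728.19
Difference = |107617.12 − 96728.19| = 10888.93

Supplier B is cheaper by GBP 10888.93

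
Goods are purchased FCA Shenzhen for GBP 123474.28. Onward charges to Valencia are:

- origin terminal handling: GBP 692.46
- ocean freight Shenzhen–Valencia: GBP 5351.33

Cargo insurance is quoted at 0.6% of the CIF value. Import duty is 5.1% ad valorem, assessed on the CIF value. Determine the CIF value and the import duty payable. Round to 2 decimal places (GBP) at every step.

Let C be the CIF value. C = FCA price + pre-shipment costs + freight + 0.6% × C
C − 0.6% × C = 123474.28 + 692.46 + 5351.33
0.994 × C = 129518.07
C = 129518.07 / 0.994 = 130299.87
Insurance premium = 0.6% × 130299.87 = 781.80
Import duty = 130299.87 × 5.1% = 6645.29

CIF value: GBP 130299.87; import duty: GBP 6645.29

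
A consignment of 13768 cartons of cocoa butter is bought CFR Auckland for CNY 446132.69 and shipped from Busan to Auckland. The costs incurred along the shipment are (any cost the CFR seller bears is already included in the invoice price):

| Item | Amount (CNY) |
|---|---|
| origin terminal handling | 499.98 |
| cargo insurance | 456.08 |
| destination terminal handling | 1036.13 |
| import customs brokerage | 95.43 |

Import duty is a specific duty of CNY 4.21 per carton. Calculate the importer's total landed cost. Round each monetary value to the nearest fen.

Total landed cost: CNY 505683.61

CFR: the seller pays costs through ocean freight to the destination port, but not insurance.
Already in the invoice (seller's account under CFR): origin terminal — exclude.
CIF value = CFR price + insurance = 446132.69 + 456.08 = 446588.77
Import duty = 13768 × 4.21 = 57963.28
Buyer bears: insurance 456.08 + destination terminal 1036.13 + brokerage 95.43 + duty 57963.28 = 59550.92
Landed cost = invoice 446132.69 + 59550.92 = 505683.61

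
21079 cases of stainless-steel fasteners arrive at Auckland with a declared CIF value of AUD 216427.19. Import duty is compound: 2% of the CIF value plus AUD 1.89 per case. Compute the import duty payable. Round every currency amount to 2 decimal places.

Ad valorem component: 216427.19 × 2% = 4328.54
Specific component: 21079 × 1.89 = 39839.31
Import duty = 4328.54 + 39839.31 = 44167.85

Import duty: AUD 44167.85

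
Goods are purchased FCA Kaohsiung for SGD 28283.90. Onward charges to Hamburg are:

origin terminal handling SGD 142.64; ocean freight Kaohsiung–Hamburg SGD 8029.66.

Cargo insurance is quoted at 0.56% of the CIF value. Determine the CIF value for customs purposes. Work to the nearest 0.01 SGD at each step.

CIF value: SGD 36661.50

Let C be the CIF value. C = FCA price + pre-shipment costs + freight + 0.56% × C
C − 0.56% × C = 28283.90 + 142.64 + 8029.66
0.9944 × C = 36456.20
C = 36456.20 / 0.9944 = 36661.50
Insurance premium = 0.56% × 36661.50 = 205.30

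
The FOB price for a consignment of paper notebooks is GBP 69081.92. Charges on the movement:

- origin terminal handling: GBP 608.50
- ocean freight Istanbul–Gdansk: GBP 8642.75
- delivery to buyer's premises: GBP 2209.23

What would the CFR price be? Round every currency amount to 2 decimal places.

Not relevant to the conversion: origin terminal — on the seller under both FOB and CFR; already in the FOB price and stays in the CFR price. delivery — on the buyer under both terms; not part of either seller's price.
From FOB to CFR, the seller additionally bears: freight.
CFR price = 69081.92 + 8642.75 = 77724.67

CFR price: GBP 77724.67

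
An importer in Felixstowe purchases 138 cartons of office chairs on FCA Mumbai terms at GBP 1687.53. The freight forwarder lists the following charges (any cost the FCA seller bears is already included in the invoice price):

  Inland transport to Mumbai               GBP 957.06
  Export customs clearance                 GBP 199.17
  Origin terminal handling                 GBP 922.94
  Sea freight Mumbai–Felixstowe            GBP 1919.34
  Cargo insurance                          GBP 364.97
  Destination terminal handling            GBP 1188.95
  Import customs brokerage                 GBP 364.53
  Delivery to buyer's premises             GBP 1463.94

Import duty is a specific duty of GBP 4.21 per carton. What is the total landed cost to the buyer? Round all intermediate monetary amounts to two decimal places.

Total landed cost: GBP 8493.18

FCA: the seller delivers export-cleared goods to the carrier; the buyer bears costs from that point.
Already in the invoice (seller's account under FCA): inland to port, export clearance — exclude.
CIF value = FCA price + origin terminal + freight + insurance = 1687.53 + 922.94 + 1919.34 + 364.97 = 4894.78
Import duty = 138 × 4.21 = 580.98
Buyer bears: origin terminal 922.94 + freight 1919.34 + insurance 364.97 + destination terminal 1188.95 + brokerage 364.53 + delivery 1463.94 + duty 580.98 = 6805.65
Landed cost = invoice 1687.53 + 6805.65 = 8493.18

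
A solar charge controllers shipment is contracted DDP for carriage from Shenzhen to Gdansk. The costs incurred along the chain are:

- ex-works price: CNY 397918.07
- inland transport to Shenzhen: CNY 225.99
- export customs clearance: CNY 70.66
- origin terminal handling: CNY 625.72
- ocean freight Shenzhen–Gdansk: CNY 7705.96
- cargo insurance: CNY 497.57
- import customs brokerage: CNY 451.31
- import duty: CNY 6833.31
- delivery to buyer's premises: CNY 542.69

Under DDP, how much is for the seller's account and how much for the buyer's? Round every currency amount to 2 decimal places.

Seller: CNY 414871.28; buyer: CNY 0.00

DDP: the seller bears all costs including import duty.
Seller's account: goods 397918.07 + inland to port 225.99 + export clearance 70.66 + origin terminal 625.72 + freight 7705.96 + insurance 497.57 + brokerage 451.31 + duty 6833.31 + delivery 542.69 = 414871.28
Buyer's account: 0.00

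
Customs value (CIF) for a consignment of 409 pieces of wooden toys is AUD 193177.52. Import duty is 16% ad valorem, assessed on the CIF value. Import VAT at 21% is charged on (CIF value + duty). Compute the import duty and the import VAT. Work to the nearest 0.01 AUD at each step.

Import duty = 193177.52 × 16% = 30908.40
VAT base = CIF + duty = 193177.52 + 30908.40 = 224085.92
Import VAT = 224085.92 × 21% = 47058.04

Import duty: AUD 30908.40; import VAT: AUD 47058.04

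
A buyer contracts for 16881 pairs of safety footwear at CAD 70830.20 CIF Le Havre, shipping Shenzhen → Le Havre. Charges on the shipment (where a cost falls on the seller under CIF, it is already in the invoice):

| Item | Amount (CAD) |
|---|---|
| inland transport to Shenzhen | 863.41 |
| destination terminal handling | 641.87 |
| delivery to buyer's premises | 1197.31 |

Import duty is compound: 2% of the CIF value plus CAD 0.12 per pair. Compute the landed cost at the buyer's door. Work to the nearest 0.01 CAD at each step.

Total landed cost: CAD 76111.70

CIF: the seller pays costs through ocean freight and marine insurance to the destination port.
Already in the invoice (seller's account under CIF): inland to port — exclude.
The CIF price already equals the CIF value: 70830.20
Ad valorem component: 70830.20 × 2% = 1416.60
Specific component: 16881 × 0.12 = 2025.72
Import duty = 1416.60 + 2025.72 = 3442.32
Buyer bears: destination terminal 641.87 + delivery 1197.31 + duty 3442.32 = 5281.50
Landed cost = invoice 70830.20 + 5281.50 = 76111.70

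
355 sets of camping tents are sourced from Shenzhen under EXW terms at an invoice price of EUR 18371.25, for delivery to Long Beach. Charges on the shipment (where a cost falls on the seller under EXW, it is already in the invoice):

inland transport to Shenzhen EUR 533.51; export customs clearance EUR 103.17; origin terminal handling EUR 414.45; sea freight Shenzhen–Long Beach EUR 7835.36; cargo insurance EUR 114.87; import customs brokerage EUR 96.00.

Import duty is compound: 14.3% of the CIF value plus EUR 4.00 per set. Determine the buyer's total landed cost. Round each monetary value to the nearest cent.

EXW: the seller makes goods available at their premises; the buyer bears all onward costs.
CIF value = EXW price + inland to port + export clearance + origin terminal + freight + insurance = 18371.25 + 533.51 + 103.17 + 414.45 + 7835.36 + 114.87 = 27372.61
Ad valorem component: 27372.61 × 14.3% = 3914.28
Specific component: 355 × 4.00 = 1420.00
Import duty = 3914.28 + 1420.00 = 5334.28
Buyer bears: inland to port 533.51 + export clearance 103.17 + origin terminal 414.45 + freight 7835.36 + insurance 114.87 + brokerage 96.00 + duty 5334.28 = 14431.64
Landed cost = invoice 18371.25 + 14431.64 = 32802.89

Total landed cost: EUR 32802.89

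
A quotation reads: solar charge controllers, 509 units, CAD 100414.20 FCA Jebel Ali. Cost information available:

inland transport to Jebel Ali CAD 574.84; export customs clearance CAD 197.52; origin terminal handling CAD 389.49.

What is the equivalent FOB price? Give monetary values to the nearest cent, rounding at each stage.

Not relevant to the conversion: export clearance, inland to port — on the seller under both FCA and FOB; already in the FCA price and stays in the FOB price.
From FCA to FOB, the seller additionally bears: origin terminal.
FOB price = 100414.20 + 389.49 = 100803.69

FOB price: CAD 100803.69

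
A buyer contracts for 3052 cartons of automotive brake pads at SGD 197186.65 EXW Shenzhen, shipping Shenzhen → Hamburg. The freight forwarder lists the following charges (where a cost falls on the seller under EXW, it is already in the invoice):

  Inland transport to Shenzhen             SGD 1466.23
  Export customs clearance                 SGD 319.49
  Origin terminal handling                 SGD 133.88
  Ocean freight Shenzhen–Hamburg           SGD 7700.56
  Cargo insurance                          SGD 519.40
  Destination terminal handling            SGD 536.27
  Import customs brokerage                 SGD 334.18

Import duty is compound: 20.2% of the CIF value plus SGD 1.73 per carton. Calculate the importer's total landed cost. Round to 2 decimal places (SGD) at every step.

Total landed cost: SGD 255356.51

EXW: the seller makes goods available at their premises; the buyer bears all onward costs.
CIF value = EXW price + inland to port + export clearance + origin terminal + freight + insurance = 197186.65 + 1466.23 + 319.49 + 133.88 + 7700.56 + 519.40 = 207326.21
Ad valorem component: 207326.21 × 20.2% = 41879.89
Specific component: 3052 × 1.73 = 5279.96
Import duty = 41879.89 + 5279.96 = 47159.85
Buyer bears: inland to port 1466.23 + export clearance 319.49 + origin terminal 133.88 + freight 7700.56 + insurance 519.40 + destination terminal 536.27 + brokerage 334.18 + duty 47159.85 = 58169.86
Landed cost = invoice 197186.65 + 58169.86 = 255356.51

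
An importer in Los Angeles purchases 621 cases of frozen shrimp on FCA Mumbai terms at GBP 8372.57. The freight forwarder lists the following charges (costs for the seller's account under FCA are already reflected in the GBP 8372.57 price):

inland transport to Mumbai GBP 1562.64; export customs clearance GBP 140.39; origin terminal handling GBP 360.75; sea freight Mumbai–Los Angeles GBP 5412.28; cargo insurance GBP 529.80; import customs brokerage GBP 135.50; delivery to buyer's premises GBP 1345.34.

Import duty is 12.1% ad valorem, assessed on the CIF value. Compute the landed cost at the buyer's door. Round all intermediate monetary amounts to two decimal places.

FCA: the seller delivers export-cleared goods to the carrier; the buyer bears costs from that point.
Already in the invoice (seller's account under FCA): inland to port, export clearance — exclude.
CIF value = FCA price + origin terminal + freight + insurance = 8372.57 + 360.75 + 5412.28 + 529.80 = 14675.40
Import duty = 14675.40 × 12.1% = 1775.72
Buyer bears: origin terminal 360.75 + freight 5412.28 + insurance 529.80 + brokerage 135.50 + delivery 1345.34 + duty 1775.72 = 9559.39
Landed cost = invoice 8372.57 + 9559.39 = 17931.96

Total landed cost: GBP 17931.96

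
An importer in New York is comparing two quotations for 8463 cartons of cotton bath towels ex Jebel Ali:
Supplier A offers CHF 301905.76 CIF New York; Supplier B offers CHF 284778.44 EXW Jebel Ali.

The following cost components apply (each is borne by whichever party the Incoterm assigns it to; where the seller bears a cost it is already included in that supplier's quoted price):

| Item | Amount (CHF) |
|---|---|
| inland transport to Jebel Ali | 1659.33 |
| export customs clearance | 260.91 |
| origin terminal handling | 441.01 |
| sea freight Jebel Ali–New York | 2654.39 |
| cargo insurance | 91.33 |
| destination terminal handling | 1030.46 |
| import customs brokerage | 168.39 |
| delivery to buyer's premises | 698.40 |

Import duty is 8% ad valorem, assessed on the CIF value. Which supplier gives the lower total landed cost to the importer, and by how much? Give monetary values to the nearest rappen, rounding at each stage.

Supplier B is cheaper by CHF 12981.98

Supplier A (CIF):
The CIF price already equals the CIF value: 301905.76
Import duty = 301905.76 × 8% = 24152.46
Buyer bears (A): 1030.46 + 168.39 + 698.40 = 1897.25
Landed cost (A) = invoice 301905.76 + 1897.25 + duty 24152.46 = 327955.47
Supplier B (EXW):
CIF value = EXW price + inland to port + export clearance + origin terminal + freight + insurance = 284778.44 + 1659.33 + 260.91 + 441.01 + 2654.39 + 91.33 = 289885.41
Import duty = 289885.41 × 8% = 23190.83
Buyer bears (B): 1659.33 + 260.91 + 441.01 + 2654.39 + 91.33 + 1030.46 + 168.39 + 698.40 = 7004.22
Landed cost (B) = invoice 284778.44 + 7004.22 + duty 23190.83 = 314973.49
Difference = |327955.47 − 314973.49| = 12981.98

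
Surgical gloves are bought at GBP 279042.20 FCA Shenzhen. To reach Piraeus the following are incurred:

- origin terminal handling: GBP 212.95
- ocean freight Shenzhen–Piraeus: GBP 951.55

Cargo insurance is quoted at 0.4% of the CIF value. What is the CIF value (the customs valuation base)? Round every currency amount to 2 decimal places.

CIF value: GBP 281332.03

Let C be the CIF value. C = FCA price + pre-shipment costs + freight + 0.4% × C
C − 0.4% × C = 279042.20 + 212.95 + 951.55
0.996 × C = 280206.70
C = 280206.70 / 0.996 = 281332.03
Insurance premium = 0.4% × 281332.03 = 1125.33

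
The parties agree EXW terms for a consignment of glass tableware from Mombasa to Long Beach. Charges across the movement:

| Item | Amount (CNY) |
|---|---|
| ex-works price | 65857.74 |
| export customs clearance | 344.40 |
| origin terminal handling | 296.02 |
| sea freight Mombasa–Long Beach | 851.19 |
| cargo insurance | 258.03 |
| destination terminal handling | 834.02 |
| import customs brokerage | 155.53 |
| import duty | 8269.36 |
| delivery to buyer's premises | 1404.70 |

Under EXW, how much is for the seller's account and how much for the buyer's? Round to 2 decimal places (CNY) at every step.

EXW: the seller makes goods available at their premises; the buyer bears all onward costs.
Seller's account: goods 65857.74 = 65857.74
Buyer's account: export clearance 344.40 + origin terminal 296.02 + freight 851.19 + insurance 258.03 + destination terminal 834.02 + brokerage 155.53 + duty 8269.36 + delivery 1404.70 = 12413.25

Seller: CNY 65857.74; buyer: CNY 12413.25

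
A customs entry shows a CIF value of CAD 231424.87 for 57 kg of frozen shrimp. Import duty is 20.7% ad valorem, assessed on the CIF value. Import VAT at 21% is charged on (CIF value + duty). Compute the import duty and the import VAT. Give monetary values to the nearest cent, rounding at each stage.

Import duty = 231424.87 × 20.7% = 47904.95
VAT base = CIF + duty = 231424.87 + 47904.95 = 279329.82
Import VAT = 279329.82 × 21% = 58659.26

Import duty: CAD 47904.95; import VAT: CAD 58659.26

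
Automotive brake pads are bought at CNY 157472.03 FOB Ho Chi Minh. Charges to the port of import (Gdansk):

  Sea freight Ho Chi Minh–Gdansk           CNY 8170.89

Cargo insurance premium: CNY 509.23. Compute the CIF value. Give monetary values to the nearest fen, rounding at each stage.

CIF value: CNY 166152.15

CIF = FOB price + freight + insurance
CIF = 157472.03 + 8170.89 + 509.23 = 166152.15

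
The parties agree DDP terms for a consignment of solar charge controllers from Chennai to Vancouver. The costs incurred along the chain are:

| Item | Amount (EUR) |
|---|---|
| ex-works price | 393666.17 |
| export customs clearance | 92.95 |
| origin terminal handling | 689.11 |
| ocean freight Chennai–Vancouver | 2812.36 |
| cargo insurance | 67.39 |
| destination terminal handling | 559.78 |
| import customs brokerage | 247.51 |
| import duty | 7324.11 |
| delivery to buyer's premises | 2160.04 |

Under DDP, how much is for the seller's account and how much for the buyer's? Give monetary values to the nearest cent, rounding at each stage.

DDP: the seller bears all costs including import duty.
Seller's account: goods 393666.17 + export clearance 92.95 + origin terminal 689.11 + freight 2812.36 + insurance 67.39 + destination terminal 559.78 + brokerage 247.51 + duty 7324.11 + delivery 2160.04 = 407619.42
Buyer's account: 0.00

Seller: EUR 407619.42; buyer: EUR 0.00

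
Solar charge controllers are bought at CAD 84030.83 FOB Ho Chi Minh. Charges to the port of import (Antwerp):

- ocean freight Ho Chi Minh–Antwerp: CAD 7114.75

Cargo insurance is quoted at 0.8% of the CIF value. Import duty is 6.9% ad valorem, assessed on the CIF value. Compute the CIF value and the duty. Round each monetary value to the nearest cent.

CIF value: CAD 91880.63; import duty: CAD 6339.76

Let C be the CIF value. C = FOB price + freight + 0.8% × C
C − 0.8% × C = 84030.83 + 7114.75
0.992 × C = 91145.58
C = 91145.58 / 0.992 = 91880.63
Insurance premium = 0.8% × 91880.63 = 735.05
Import duty = 91880.63 × 6.9% = 6339.76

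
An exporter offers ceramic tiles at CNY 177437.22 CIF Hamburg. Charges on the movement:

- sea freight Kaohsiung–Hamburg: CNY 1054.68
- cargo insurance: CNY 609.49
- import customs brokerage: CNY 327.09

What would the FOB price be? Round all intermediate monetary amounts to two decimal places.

FOB price: CNY 175773.05

Not relevant to the conversion: brokerage — on the buyer under both terms; not part of either seller's price.
From CIF to FOB, the seller no longer bears: freight, insurance.
FOB price = 177437.22 − 1054.68 − 609.49 = 175773.05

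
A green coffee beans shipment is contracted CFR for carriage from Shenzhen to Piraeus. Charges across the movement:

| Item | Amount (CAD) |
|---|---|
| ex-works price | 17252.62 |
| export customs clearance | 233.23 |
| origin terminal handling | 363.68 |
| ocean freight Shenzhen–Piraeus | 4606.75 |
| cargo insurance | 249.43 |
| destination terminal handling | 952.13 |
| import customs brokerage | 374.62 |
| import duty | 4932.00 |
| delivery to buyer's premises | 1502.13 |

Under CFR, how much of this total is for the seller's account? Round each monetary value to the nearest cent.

Seller's account: CAD 22456.28

CFR: the seller pays costs through ocean freight to the destination port, but not insurance.
Seller's account: goods 17252.62 + export clearance 233.23 + origin terminal 363.68 + freight 4606.75 = 22456.28
Buyer's account: insurance 249.43 + destination terminal 952.13 + brokerage 374.62 + duty 4932.00 + delivery 1502.13 = 8010.31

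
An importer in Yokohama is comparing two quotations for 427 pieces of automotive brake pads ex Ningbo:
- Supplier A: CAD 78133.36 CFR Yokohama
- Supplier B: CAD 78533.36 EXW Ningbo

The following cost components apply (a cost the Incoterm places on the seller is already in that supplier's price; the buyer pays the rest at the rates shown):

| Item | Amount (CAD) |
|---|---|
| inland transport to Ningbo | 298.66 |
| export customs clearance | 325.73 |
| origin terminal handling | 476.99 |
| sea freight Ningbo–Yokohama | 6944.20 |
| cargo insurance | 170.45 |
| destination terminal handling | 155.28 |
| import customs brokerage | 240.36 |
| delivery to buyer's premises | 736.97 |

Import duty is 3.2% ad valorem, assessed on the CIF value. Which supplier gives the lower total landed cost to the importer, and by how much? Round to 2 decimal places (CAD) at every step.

Supplier A (CFR):
CIF value = CFR price + insurance = 78133.36 + 170.45 = 78303.81
Import duty = 78303.81 × 3.2% = 2505.72
Buyer bears (A): 170.45 + 155.28 + 240.36 + 736.97 = 1303.06
Landed cost (A) = invoice 78133.36 + 1303.06 + duty 2505.72 = 81942.14
Supplier B (EXW):
CIF value = EXW price + inland to port + export clearance + origin terminal + freight + insurance = 78533.36 + 298.66 + 325.73 + 476.99 + 6944.20 + 170.45 = 86749.39
Import duty = 86749.39 × 3.2% = 2775.98
Buyer bears (B): 298.66 + 325.73 + 476.99 + 6944.20 + 170.45 + 155.28 + 240.36 + 736.97 = 9348.64
Landed cost (B) = invoice 78533.36 + 9348.64 + duty 2775.98 = 90657.98
Difference = |81942.14 − 90657.98| = 8715.84

Supplier A is cheaper by CAD 8715.84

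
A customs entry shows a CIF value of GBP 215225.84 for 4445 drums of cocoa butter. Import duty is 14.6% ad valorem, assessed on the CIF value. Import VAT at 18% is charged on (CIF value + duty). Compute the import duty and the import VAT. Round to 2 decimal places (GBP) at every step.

Import duty: GBP 31422.97; import VAT: GBP 44396.79

Import duty = 215225.84 × 14.6% = 31422.97
VAT base = CIF + duty = 215225.84 + 31422.97 = 246648.81
Import VAT = 246648.81 × 18% = 44396.79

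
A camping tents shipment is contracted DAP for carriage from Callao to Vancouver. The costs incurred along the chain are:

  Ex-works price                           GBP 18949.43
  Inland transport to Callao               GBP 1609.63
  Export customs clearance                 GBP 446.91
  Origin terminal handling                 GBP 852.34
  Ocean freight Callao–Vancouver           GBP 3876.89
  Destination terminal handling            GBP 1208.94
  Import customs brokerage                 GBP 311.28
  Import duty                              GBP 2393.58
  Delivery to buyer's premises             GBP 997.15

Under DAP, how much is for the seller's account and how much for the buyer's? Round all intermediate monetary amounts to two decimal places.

DAP: the seller bears all costs to the named destination except import duty and clearance.
Seller's account: goods 18949.43 + inland to port 1609.63 + export clearance 446.91 + origin terminal 852.34 + freight 3876.89 + destination terminal 1208.94 + delivery 997.15 = 27941.29
Buyer's account: brokerage 311.28 + duty 2393.58 = 2704.86

Seller: GBP 27941.29; buyer: GBP 2704.86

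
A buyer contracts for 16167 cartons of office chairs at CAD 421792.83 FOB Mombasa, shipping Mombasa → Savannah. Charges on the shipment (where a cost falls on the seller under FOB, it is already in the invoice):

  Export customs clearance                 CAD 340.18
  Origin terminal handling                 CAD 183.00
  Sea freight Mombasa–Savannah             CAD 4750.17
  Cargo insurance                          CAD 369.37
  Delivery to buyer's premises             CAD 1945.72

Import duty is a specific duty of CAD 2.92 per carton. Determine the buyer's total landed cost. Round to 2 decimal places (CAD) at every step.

Total landed cost: CAD 476065.73

FOB: the seller bears costs until goods are on board at the origin port; the buyer bears freight, insurance and all costs thereafter.
Already in the invoice (seller's account under FOB): export clearance, origin terminal — exclude.
CIF value = FOB price + freight + insurance = 421792.83 + 4750.17 + 369.37 = 426912.37
Import duty = 16167 × 2.92 = 47207.64
Buyer bears: freight 4750.17 + insurance 369.37 + delivery 1945.72 + duty 47207.64 = 54272.90
Landed cost = invoice 421792.83 + 54272.90 = 476065.73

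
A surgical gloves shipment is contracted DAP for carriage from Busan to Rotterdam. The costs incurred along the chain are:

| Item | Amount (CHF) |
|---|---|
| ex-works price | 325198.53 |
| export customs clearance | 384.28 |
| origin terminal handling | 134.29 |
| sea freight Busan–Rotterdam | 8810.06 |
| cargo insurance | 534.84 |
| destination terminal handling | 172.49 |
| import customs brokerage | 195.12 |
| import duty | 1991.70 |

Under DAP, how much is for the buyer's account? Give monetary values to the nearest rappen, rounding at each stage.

Buyer's account: CHF 2186.82

DAP: the seller bears all costs to the named destination except import duty and clearance.
Seller's account: goods 325198.53 + export clearance 384.28 + origin terminal 134.29 + freight 8810.06 + insurance 534.84 + destination terminal 172.49 = 335234.49
Buyer's account: brokerage 195.12 + duty 1991.70 = 2186.82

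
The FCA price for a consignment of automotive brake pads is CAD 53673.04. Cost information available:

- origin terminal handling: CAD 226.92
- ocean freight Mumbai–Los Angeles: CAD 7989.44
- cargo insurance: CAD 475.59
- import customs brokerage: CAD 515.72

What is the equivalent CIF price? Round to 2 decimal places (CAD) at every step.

CIF price: CAD 62364.99

Not relevant to the conversion: brokerage — on the buyer under both terms; not part of either seller's price.
From FCA to CIF, the seller additionally bears: origin terminal, freight, insurance.
CIF price = 53673.04 + 226.92 + 7989.44 + 475.59 = 62364.99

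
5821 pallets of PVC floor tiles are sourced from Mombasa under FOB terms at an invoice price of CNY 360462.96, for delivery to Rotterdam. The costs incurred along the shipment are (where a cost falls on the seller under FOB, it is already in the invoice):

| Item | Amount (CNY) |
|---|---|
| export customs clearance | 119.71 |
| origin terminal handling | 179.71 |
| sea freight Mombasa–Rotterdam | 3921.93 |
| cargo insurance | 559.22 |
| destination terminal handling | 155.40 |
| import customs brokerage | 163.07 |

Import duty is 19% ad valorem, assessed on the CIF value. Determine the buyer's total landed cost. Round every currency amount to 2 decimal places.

Total landed cost: CNY 434601.96

FOB: the seller bears costs until goods are on board at the origin port; the buyer bears freight, insurance and all costs thereafter.
Already in the invoice (seller's account under FOB): export clearance, origin terminal — exclude.
CIF value = FOB price + freight + insurance = 360462.96 + 3921.93 + 559.22 = 364944.11
Import duty = 364944.11 × 19% = 69339.38
Buyer bears: freight 3921.93 + insurance 559.22 + destination terminal 155.40 + brokerage 163.07 + duty 69339.38 = 74139.00
Landed cost = invoice 360462.96 + 74139.00 = 434601.96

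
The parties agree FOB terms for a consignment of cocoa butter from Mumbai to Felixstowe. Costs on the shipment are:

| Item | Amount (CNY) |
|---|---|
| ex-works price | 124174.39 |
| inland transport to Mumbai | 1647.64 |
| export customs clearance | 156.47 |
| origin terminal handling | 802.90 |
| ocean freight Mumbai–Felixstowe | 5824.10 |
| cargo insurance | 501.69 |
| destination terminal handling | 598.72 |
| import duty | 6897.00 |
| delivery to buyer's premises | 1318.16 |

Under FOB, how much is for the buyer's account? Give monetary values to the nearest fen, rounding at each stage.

FOB: the seller bears costs until goods are on board at the origin port; the buyer bears freight, insurance and all costs thereafter.
Seller's account: goods 124174.39 + inland to port 1647.64 + export clearance 156.47 + origin terminal 802.90 = 126781.40
Buyer's account: freight 5824.10 + insurance 501.69 + destination terminal 598.72 + duty 6897.00 + delivery 1318.16 = 15139.67

Buyer's account: CNY 15139.67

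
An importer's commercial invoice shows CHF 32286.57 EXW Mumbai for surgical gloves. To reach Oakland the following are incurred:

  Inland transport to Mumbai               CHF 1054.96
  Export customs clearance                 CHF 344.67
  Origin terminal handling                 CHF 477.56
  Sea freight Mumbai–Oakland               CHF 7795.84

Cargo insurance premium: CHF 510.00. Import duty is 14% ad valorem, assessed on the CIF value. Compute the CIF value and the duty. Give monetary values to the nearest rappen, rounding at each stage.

CIF value: CHF 42469.60; import duty: CHF 5945.74

CIF = EXW price + pre-shipment costs + freight + insurance
CIF = 32286.57 + 1054.96 + 344.67 + 477.56 + 7795.84 + 510.00 = 42469.60
Import duty = 42469.60 × 14% = 5945.74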